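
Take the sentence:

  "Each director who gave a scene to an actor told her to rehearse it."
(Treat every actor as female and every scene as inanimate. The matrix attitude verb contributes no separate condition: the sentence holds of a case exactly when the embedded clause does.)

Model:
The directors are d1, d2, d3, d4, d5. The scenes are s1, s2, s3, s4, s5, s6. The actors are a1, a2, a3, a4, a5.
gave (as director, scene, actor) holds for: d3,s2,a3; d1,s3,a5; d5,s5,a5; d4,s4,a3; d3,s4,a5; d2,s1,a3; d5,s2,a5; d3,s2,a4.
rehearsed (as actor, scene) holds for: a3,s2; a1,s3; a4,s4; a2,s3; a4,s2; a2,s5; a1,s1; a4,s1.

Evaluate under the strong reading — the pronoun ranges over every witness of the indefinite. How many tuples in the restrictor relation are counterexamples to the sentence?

6

"her" takes "an actor" as antecedent and "it" takes "a scene"; both are donkey pronouns co-varying with the restrictor.
Strong reading: for every (d,s,a) with gave(d,s,a), rehearsed(a,s).
Restrictor triples: (d1,s3,a5)→rehearsed(a5,s3) ✗  (d2,s1,a3)→rehearsed(a3,s1) ✗  (d3,s2,a3)→rehearsed(a3,s2) ✓  (d3,s2,a4)→rehearsed(a4,s2) ✓  (d3,s4,a5)→rehearsed(a5,s4) ✗  (d4,s4,a3)→rehearsed(a3,s4) ✗  (d5,s2,a5)→rehearsed(a5,s2) ✗  (d5,s5,a5)→rehearsed(a5,s5) ✗
Counterexamples (restrictor triples failing the scope): 6.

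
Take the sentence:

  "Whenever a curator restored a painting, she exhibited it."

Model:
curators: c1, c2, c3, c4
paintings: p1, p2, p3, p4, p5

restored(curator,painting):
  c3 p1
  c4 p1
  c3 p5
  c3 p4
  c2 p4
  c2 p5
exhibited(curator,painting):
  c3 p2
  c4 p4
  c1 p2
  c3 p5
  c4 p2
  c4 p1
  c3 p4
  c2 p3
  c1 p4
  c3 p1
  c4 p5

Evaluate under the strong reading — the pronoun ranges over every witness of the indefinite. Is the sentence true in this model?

"it" takes "a painting" as antecedent — a donkey pronoun bound across the clause boundary.
Strong reading: for every (c,p) with restored(c,p), exhibited(c,p).
Restrictor pairs: (c2,p4) ✗  (c2,p5) ✗  (c3,p1) ✓  (c3,p4) ✓  (c3,p5) ✓  (c4,p1) ✓
Counterexample: (c2,p4) is in restored but fails the scope.

False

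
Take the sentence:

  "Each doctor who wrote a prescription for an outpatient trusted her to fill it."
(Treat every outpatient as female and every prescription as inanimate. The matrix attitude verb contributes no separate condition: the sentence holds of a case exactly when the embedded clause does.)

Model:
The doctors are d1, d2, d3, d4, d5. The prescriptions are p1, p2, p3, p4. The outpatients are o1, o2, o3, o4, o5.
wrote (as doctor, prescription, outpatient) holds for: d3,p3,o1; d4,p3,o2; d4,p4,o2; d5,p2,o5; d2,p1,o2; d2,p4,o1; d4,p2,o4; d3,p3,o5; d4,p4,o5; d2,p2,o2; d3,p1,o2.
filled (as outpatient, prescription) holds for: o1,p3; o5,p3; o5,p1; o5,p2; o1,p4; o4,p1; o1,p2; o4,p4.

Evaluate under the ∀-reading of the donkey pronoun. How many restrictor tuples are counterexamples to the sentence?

"her" takes "an outpatient" as antecedent and "it" takes "a prescription"; both are donkey pronouns co-varying with the restrictor.
Strong reading: for every (d,p,o) with wrote(d,p,o), filled(o,p).
Restrictor triples: (d2,p1,o2)→filled(o2,p1) ✗  (d2,p2,o2)→filled(o2,p2) ✗  (d2,p4,o1)→filled(o1,p4) ✓  (d3,p1,o2)→filled(o2,p1) ✗  (d3,p3,o1)→filled(o1,p3) ✓  (d3,p3,o5)→filled(o5,p3) ✓  (d4,p2,o4)→filled(o4,p2) ✗  (d4,p3,o2)→filled(o2,p3) ✗  (d4,p4,o2)→filled(o2,p4) ✗  (d4,p4,o5)→filled(o5,p4) ✗  (d5,p2,o5)→filled(o5,p2) ✓
Counterexamples (restrictor triples failing the scope): 7.

7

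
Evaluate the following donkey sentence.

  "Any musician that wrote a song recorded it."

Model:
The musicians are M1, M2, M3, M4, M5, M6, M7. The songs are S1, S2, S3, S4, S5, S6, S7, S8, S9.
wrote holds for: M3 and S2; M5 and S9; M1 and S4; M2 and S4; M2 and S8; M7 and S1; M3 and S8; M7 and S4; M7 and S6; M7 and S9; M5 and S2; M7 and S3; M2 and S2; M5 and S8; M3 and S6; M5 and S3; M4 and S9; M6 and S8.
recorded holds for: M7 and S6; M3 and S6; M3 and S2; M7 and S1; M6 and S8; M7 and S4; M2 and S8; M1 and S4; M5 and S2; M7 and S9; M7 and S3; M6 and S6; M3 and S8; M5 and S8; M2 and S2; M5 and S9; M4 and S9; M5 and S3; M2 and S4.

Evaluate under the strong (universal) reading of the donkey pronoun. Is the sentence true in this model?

"it" takes "a song" as antecedent — a donkey pronoun bound across the clause boundary.
Strong reading: for every (m,s) with wrote(m,s), recorded(m,s).
Restrictor pairs: (M1,S4) ✓  (M2,S2) ✓  (M2,S4) ✓  (M2,S8) ✓  (M3,S2) ✓  (M3,S6) ✓  (M3,S8) ✓  (M4,S9) ✓  (M5,S2) ✓  (M5,S3) ✓  (M5,S8) ✓  (M5,S9) ✓  (M6,S8) ✓  (M7,S1) ✓  (M7,S3) ✓  (M7,S4) ✓  (M7,S6) ✓  (M7,S9) ✓
Every restrictor pair satisfies the scope.

True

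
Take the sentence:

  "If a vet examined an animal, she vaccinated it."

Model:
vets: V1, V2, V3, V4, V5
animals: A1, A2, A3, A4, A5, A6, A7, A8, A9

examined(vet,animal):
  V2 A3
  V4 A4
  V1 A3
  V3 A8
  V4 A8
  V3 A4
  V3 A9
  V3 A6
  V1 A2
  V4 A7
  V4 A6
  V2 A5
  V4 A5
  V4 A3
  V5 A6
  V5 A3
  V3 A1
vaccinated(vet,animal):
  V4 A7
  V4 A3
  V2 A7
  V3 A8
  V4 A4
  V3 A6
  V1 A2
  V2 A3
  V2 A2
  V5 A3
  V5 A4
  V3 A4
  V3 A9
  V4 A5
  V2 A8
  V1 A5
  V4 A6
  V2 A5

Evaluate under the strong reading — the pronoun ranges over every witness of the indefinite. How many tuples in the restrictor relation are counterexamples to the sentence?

4

"it" takes "an animal" as antecedent — a donkey pronoun bound across the clause boundary.
Strong reading: for every (v,a) with examined(v,a), vaccinated(v,a).
Restrictor pairs: (V1,A2) ✓  (V1,A3) ✗  (V2,A3) ✓  (V2,A5) ✓  (V3,A1) ✗  (V3,A4) ✓  (V3,A6) ✓  (V3,A8) ✓  (V3,A9) ✓  (V4,A3) ✓  (V4,A4) ✓  (V4,A5) ✓  (V4,A6) ✓  (V4,A7) ✓  (V4,A8) ✗  (V5,A3) ✓  (V5,A6) ✗
Counterexamples (restrictor pairs failing the scope): 4.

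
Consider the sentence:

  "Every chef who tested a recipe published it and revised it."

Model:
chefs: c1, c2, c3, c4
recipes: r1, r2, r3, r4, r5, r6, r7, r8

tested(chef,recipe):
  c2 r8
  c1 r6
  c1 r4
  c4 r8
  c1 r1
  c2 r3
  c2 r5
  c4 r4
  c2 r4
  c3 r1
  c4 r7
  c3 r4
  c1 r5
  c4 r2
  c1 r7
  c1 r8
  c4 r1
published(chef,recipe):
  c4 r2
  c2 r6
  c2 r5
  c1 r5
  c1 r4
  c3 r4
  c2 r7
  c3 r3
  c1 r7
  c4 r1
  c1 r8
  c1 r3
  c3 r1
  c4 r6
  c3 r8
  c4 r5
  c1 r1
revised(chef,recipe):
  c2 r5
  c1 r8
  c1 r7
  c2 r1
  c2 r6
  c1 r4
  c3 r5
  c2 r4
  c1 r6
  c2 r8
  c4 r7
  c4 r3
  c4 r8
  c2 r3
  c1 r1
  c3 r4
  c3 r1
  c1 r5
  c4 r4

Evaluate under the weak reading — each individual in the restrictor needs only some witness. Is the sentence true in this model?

"it" takes "a recipe" as antecedent — a donkey pronoun bound across the clause boundary.
Weak reading: every chef c with some tested-recipe has at least one tested-recipe r such that published(c,r) ∧ revised(c,r).
Per chef: c1:✓  c2:✓  c3:✓  c4:✗
c4 has no witness among its tested-recipes.

False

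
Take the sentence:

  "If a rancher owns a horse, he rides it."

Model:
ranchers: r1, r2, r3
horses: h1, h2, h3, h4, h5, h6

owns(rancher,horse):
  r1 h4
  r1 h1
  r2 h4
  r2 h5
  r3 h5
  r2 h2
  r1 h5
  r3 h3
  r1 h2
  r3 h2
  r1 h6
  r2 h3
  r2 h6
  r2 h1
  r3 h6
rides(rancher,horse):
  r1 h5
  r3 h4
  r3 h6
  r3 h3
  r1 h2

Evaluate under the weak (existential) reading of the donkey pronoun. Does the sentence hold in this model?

"it" takes "a horse" as antecedent — a donkey pronoun bound across the clause boundary.
Weak reading: every rancher r with some owns-horse has at least one owns-horse h such that rides(r,h).
Per rancher: r1:✓  r2:✗  r3:✓
r2 has no witness among its owns-horses.

False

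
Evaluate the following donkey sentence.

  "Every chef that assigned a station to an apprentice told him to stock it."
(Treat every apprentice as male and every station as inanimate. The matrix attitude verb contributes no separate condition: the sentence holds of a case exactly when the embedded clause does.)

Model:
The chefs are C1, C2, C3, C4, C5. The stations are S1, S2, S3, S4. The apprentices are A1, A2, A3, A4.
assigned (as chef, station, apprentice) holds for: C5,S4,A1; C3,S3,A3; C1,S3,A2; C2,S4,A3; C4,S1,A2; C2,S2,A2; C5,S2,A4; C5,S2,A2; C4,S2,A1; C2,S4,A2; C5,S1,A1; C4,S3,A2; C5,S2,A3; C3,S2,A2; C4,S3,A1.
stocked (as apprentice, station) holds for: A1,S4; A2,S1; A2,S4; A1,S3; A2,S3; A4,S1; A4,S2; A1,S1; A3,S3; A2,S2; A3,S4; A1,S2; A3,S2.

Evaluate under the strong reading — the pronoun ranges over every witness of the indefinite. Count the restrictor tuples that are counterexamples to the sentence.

"him" takes "an apprentice" as antecedent and "it" takes "a station"; both are donkey pronouns co-varying with the restrictor.
Strong reading: for every (c,s,a) with assigned(c,s,a), stocked(a,s).
Restrictor triples: (C1,S3,A2)→stocked(A2,S3) ✓  (C2,S2,A2)→stocked(A2,S2) ✓  (C2,S4,A2)→stocked(A2,S4) ✓  (C2,S4,A3)→stocked(A3,S4) ✓  (C3,S2,A2)→stocked(A2,S2) ✓  (C3,S3,A3)→stocked(A3,S3) ✓  (C4,S1,A2)→stocked(A2,S1) ✓  (C4,S2,A1)→stocked(A1,S2) ✓  (C4,S3,A1)→stocked(A1,S3) ✓  (C4,S3,A2)→stocked(A2,S3) ✓  (C5,S1,A1)→stocked(A1,S1) ✓  (C5,S2,A2)→stocked(A2,S2) ✓  (C5,S2,A3)→stocked(A3,S2) ✓  (C5,S2,A4)→stocked(A4,S2) ✓  (C5,S4,A1)→stocked(A1,S4) ✓
Counterexamples (restrictor triples failing the scope): 0.

0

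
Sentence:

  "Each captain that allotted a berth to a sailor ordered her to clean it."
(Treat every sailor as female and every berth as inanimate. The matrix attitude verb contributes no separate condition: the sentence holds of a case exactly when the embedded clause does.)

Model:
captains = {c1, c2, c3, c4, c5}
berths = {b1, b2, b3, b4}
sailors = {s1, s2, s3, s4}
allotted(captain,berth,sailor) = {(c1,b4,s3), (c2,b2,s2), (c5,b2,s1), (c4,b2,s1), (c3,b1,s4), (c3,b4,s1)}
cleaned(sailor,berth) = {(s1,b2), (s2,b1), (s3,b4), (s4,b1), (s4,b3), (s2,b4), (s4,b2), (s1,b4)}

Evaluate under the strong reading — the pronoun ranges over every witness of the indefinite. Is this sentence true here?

False

"her" takes "a sailor" as antecedent and "it" takes "a berth"; both are donkey pronouns co-varying with the restrictor.
Strong reading: for every (c,b,s) with allotted(c,b,s), cleaned(s,b).
Restrictor triples: (c1,b4,s3)→cleaned(s3,b4) ✓  (c2,b2,s2)→cleaned(s2,b2) ✗  (c3,b1,s4)→cleaned(s4,b1) ✓  (c3,b4,s1)→cleaned(s1,b4) ✓  (c4,b2,s1)→cleaned(s1,b2) ✓  (c5,b2,s1)→cleaned(s1,b2) ✓
Counterexample: (c2,b2,s2) — cleaned(s2,b2) does not hold.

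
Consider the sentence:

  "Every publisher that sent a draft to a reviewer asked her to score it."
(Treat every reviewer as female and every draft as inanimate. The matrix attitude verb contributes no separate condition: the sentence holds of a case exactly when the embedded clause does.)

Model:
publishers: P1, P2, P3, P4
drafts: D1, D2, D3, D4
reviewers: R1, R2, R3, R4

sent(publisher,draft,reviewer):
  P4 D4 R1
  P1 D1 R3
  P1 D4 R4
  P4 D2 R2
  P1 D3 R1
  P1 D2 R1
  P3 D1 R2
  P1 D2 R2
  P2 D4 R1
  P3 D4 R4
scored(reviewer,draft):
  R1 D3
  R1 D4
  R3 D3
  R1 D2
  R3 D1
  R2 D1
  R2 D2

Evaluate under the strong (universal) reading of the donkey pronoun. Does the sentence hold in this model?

False

"her" takes "a reviewer" as antecedent and "it" takes "a draft"; both are donkey pronouns co-varying with the restrictor.
Strong reading: for every (p,d,r) with sent(p,d,r), scored(r,d).
Restrictor triples: (P1,D1,R3)→scored(R3,D1) ✓  (P1,D2,R1)→scored(R1,D2) ✓  (P1,D2,R2)→scored(R2,D2) ✓  (P1,D3,R1)→scored(R1,D3) ✓  (P1,D4,R4)→scored(R4,D4) ✗  (P2,D4,R1)→scored(R1,D4) ✓  (P3,D1,R2)→scored(R2,D1) ✓  (P3,D4,R4)→scored(R4,D4) ✗  (P4,D2,R2)→scored(R2,D2) ✓  (P4,D4,R1)→scored(R1,D4) ✓
Counterexample: (P1,D4,R4) — scored(R4,D4) does not hold.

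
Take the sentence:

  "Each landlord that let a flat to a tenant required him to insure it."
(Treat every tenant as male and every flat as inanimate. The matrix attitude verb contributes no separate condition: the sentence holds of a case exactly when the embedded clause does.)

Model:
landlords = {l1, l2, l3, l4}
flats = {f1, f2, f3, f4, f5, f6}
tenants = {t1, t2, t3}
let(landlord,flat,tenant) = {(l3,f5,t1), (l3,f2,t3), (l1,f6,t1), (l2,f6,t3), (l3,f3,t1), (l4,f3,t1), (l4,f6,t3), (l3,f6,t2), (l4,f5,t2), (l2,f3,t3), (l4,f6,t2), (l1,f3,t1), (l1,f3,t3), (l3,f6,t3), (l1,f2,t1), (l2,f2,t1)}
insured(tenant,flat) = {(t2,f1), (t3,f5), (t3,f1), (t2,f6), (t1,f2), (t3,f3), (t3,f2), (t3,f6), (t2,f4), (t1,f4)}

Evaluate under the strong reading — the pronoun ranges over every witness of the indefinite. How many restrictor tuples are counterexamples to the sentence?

"him" takes "a tenant" as antecedent and "it" takes "a flat"; both are donkey pronouns co-varying with the restrictor.
Strong reading: for every (l,f,t) with let(l,f,t), insured(t,f).
Restrictor triples: (l1,f2,t1)→insured(t1,f2) ✓  (l1,f3,t1)→insured(t1,f3) ✗  (l1,f3,t3)→insured(t3,f3) ✓  (l1,f6,t1)→insured(t1,f6) ✗  (l2,f2,t1)→insured(t1,f2) ✓  (l2,f3,t3)→insured(t3,f3) ✓  (l2,f6,t3)→insured(t3,f6) ✓  (l3,f2,t3)→insured(t3,f2) ✓  (l3,f3,t1)→insured(t1,f3) ✗  (l3,f5,t1)→insured(t1,f5) ✗  (l3,f6,t2)→insured(t2,f6) ✓  (l3,f6,t3)→insured(t3,f6) ✓  (l4,f3,t1)→insured(t1,f3) ✗  (l4,f5,t2)→insured(t2,f5) ✗  (l4,f6,t2)→insured(t2,f6) ✓  (l4,f6,t3)→insured(t3,f6) ✓
Counterexamples (restrictor triples failing the scope): 6.

6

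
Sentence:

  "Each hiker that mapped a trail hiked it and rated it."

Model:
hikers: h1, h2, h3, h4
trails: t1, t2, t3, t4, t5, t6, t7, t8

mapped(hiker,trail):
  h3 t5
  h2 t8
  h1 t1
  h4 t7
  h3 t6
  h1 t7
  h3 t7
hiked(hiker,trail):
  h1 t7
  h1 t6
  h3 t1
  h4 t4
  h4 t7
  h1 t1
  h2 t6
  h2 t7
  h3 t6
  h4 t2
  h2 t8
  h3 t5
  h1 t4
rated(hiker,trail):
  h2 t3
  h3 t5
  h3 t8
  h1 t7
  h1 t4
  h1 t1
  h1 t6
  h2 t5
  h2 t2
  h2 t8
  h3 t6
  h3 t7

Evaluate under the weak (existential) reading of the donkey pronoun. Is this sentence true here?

"it" takes "a trail" as antecedent — a donkey pronoun bound across the clause boundary.
Weak reading: every hiker h with some mapped-trail has at least one mapped-trail t such that hiked(h,t) ∧ rated(h,t).
Per hiker: h1:✓  h2:✓  h3:✓  h4:✗
h4 has no witness among its mapped-trails.

False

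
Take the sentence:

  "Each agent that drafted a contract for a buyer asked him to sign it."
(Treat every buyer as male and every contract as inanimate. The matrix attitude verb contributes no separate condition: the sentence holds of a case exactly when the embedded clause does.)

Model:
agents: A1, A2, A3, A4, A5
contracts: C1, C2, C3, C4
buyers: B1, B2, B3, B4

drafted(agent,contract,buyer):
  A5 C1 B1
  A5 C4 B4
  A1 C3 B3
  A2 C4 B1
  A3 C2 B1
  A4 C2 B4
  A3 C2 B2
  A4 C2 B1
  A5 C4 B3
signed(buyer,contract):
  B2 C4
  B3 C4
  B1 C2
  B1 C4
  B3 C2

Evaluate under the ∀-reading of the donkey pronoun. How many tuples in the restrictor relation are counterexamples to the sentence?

5

"him" takes "a buyer" as antecedent and "it" takes "a contract"; both are donkey pronouns co-varying with the restrictor.
Strong reading: for every (a,c,b) with drafted(a,c,b), signed(b,c).
Restrictor triples: (A1,C3,B3)→signed(B3,C3) ✗  (A2,C4,B1)→signed(B1,C4) ✓  (A3,C2,B1)→signed(B1,C2) ✓  (A3,C2,B2)→signed(B2,C2) ✗  (A4,C2,B1)→signed(B1,C2) ✓  (A4,C2,B4)→signed(B4,C2) ✗  (A5,C1,B1)→signed(B1,C1) ✗  (A5,C4,B3)→signed(B3,C4) ✓  (A5,C4,B4)→signed(B4,C4) ✗
Counterexamples (restrictor triples failing the scope): 5.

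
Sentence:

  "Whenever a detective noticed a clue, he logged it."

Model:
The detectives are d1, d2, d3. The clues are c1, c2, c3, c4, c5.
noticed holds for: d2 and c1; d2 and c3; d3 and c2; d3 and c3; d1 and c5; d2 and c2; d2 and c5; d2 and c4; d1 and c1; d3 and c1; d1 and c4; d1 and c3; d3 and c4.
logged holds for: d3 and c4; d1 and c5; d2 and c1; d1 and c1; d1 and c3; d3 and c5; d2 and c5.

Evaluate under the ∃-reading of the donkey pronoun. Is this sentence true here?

True

"it" takes "a clue" as antecedent — a donkey pronoun bound across the clause boundary.
Weak reading: every detective d with some noticed-clue has at least one noticed-clue c such that logged(d,c).
Per detective: d1:✓  d2:✓  d3:✓
Every detective in the restrictor has a witness.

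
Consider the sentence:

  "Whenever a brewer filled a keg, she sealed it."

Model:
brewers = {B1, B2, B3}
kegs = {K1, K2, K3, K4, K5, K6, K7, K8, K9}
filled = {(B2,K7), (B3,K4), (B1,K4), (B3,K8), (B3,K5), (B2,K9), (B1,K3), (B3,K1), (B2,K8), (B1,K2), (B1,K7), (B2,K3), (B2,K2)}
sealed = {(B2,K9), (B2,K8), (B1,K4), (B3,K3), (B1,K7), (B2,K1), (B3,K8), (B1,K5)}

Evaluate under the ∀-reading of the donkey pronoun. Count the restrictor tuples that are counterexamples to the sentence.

"it" takes "a keg" as antecedent — a donkey pronoun bound across the clause boundary.
Strong reading: for every (b,k) with filled(b,k), sealed(b,k).
Restrictor pairs: (B1,K2) ✗  (B1,K3) ✗  (B1,K4) ✓  (B1,K7) ✓  (B2,K2) ✗  (B2,K3) ✗  (B2,K7) ✗  (B2,K8) ✓  (B2,K9) ✓  (B3,K1) ✗  (B3,K4) ✗  (B3,K5) ✗  (B3,K8) ✓
Counterexamples (restrictor pairs failing the scope): 8.

8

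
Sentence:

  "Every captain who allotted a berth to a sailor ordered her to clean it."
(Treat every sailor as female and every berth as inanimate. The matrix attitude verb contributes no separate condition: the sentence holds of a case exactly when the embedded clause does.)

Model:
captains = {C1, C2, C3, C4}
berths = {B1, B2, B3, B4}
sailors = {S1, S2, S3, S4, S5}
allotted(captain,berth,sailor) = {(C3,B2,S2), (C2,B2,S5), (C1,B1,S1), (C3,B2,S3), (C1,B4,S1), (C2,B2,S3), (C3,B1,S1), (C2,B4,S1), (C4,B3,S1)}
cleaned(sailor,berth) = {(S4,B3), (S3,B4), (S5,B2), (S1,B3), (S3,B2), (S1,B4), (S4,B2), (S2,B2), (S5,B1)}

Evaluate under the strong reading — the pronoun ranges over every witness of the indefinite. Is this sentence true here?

"her" takes "a sailor" as antecedent and "it" takes "a berth"; both are donkey pronouns co-varying with the restrictor.
Strong reading: for every (c,b,s) with allotted(c,b,s), cleaned(s,b).
Restrictor triples: (C1,B1,S1)→cleaned(S1,B1) ✗  (C1,B4,S1)→cleaned(S1,B4) ✓  (C2,B2,S3)→cleaned(S3,B2) ✓  (C2,B2,S5)→cleaned(S5,B2) ✓  (C2,B4,S1)→cleaned(S1,B4) ✓  (C3,B1,S1)→cleaned(S1,B1) ✗  (C3,B2,S2)→cleaned(S2,B2) ✓  (C3,B2,S3)→cleaned(S3,B2) ✓  (C4,B3,S1)→cleaned(S1,B3) ✓
Counterexample: (C1,B1,S1) — cleaned(S1,B1) does not hold.

False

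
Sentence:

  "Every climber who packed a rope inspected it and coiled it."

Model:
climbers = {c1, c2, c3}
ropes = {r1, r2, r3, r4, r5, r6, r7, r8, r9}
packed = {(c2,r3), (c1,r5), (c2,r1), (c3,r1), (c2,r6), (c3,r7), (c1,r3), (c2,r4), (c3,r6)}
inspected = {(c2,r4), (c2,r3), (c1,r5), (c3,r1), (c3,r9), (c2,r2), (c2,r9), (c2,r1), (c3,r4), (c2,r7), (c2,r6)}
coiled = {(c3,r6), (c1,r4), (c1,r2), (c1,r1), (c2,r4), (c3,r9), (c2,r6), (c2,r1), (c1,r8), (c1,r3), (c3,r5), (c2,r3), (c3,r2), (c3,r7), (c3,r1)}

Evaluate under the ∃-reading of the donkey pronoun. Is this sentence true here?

False

"it" takes "a rope" as antecedent — a donkey pronoun bound across the clause boundary.
Weak reading: every climber c with some packed-rope has at least one packed-rope r such that inspected(c,r) ∧ coiled(c,r).
Per climber: c1:✗  c2:✓  c3:✓
c1 has no witness among its packed-ropes.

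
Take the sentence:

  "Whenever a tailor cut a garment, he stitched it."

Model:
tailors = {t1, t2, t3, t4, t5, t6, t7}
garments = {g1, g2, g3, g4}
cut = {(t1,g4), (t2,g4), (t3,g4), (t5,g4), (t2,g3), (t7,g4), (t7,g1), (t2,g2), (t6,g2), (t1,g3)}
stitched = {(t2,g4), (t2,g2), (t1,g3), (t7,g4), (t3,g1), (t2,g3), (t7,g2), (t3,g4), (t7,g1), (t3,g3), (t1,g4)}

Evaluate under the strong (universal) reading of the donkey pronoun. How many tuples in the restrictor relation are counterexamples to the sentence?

"it" takes "a garment" as antecedent — a donkey pronoun bound across the clause boundary.
Strong reading: for every (t,g) with cut(t,g), stitched(t,g).
Restrictor pairs: (t1,g3) ✓  (t1,g4) ✓  (t2,g2) ✓  (t2,g3) ✓  (t2,g4) ✓  (t3,g4) ✓  (t5,g4) ✗  (t6,g2) ✗  (t7,g1) ✓  (t7,g4) ✓
Counterexamples (restrictor pairs failing the scope): 2.

2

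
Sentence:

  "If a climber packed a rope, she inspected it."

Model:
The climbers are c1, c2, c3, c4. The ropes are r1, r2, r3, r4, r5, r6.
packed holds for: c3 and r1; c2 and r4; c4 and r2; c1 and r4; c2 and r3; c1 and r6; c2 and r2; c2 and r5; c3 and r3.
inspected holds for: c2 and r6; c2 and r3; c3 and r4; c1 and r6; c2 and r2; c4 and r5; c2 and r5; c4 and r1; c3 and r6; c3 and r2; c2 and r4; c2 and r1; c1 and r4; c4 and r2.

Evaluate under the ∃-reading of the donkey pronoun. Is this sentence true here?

False

"it" takes "a rope" as antecedent — a donkey pronoun bound across the clause boundary.
Weak reading: every climber c with some packed-rope has at least one packed-rope r such that inspected(c,r).
Per climber: c1:✓  c2:✓  c3:✗  c4:✓
c3 has no witness among its packed-ropes.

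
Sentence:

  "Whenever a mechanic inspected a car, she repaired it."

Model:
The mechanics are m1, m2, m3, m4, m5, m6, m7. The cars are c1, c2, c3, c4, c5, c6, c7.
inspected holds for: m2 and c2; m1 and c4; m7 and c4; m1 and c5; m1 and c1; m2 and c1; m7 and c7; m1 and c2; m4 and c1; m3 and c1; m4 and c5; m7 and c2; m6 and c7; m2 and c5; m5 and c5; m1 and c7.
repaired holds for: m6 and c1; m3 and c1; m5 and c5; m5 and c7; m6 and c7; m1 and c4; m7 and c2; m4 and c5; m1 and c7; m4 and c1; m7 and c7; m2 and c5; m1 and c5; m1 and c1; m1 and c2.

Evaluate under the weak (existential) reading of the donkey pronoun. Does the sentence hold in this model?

True

"it" takes "a car" as antecedent — a donkey pronoun bound across the clause boundary.
Weak reading: every mechanic m with some inspected-car has at least one inspected-car c such that repaired(m,c).
Per mechanic: m1:✓  m2:✓  m3:✓  m4:✓  m5:✓  m6:✓  m7:✓
Every mechanic in the restrictor has a witness.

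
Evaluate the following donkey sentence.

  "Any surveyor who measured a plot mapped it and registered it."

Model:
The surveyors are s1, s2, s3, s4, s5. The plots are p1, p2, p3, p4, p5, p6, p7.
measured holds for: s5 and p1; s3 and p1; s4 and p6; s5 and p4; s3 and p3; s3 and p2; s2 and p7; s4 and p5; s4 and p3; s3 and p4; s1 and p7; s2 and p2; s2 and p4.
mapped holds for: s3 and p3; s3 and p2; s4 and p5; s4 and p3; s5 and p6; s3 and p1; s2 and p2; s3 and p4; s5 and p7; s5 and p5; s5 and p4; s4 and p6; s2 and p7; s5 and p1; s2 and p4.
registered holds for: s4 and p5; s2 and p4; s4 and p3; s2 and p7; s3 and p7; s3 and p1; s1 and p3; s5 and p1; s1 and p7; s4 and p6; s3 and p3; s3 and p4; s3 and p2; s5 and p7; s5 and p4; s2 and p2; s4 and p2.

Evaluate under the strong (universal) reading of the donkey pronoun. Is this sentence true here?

"it" takes "a plot" as antecedent — a donkey pronoun bound across the clause boundary.
Strong reading: for every (s,p) with measured(s,p), mapped(s,p) ∧ registered(s,p).
Restrictor pairs: (s1,p7) ✗  (s2,p2) ✓  (s2,p4) ✓  (s2,p7) ✓  (s3,p1) ✓  (s3,p2) ✓  (s3,p3) ✓  (s3,p4) ✓  (s4,p3) ✓  (s4,p5) ✓  (s4,p6) ✓  (s5,p1) ✓  (s5,p4) ✓
Counterexample: (s1,p7) is in measured but fails the scope.

False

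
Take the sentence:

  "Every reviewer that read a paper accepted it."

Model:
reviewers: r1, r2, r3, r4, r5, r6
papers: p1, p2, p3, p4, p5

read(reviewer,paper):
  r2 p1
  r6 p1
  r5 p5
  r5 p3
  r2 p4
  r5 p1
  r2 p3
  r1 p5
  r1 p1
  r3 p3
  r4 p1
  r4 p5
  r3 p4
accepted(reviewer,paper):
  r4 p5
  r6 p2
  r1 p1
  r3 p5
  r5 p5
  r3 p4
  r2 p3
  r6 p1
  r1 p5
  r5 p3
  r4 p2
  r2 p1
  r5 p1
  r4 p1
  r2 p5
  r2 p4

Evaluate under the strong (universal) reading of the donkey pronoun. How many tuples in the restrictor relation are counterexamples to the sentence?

"it" takes "a paper" as antecedent — a donkey pronoun bound across the clause boundary.
Strong reading: for every (r,p) with read(r,p), accepted(r,p).
Restrictor pairs: (r1,p1) ✓  (r1,p5) ✓  (r2,p1) ✓  (r2,p3) ✓  (r2,p4) ✓  (r3,p3) ✗  (r3,p4) ✓  (r4,p1) ✓  (r4,p5) ✓  (r5,p1) ✓  (r5,p3) ✓  (r5,p5) ✓  (r6,p1) ✓
Counterexamples (restrictor pairs failing the scope): 1.

1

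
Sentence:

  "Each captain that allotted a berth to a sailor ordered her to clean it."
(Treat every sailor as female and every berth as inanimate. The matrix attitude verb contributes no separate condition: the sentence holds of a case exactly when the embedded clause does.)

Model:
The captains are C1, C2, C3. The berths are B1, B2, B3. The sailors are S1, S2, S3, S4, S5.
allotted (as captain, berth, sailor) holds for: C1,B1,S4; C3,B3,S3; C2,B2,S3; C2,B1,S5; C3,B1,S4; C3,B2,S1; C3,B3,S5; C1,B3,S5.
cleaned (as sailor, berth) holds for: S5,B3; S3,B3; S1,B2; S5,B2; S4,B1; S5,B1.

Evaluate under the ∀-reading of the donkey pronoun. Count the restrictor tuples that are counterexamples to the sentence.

1

"her" takes "a sailor" as antecedent and "it" takes "a berth"; both are donkey pronouns co-varying with the restrictor.
Strong reading: for every (c,b,s) with allotted(c,b,s), cleaned(s,b).
Restrictor triples: (C1,B1,S4)→cleaned(S4,B1) ✓  (C1,B3,S5)→cleaned(S5,B3) ✓  (C2,B1,S5)→cleaned(S5,B1) ✓  (C2,B2,S3)→cleaned(S3,B2) ✗  (C3,B1,S4)→cleaned(S4,B1) ✓  (C3,B2,S1)→cleaned(S1,B2) ✓  (C3,B3,S3)→cleaned(S3,B3) ✓  (C3,B3,S5)→cleaned(S5,B3) ✓
Counterexamples (restrictor triples failing the scope): 1.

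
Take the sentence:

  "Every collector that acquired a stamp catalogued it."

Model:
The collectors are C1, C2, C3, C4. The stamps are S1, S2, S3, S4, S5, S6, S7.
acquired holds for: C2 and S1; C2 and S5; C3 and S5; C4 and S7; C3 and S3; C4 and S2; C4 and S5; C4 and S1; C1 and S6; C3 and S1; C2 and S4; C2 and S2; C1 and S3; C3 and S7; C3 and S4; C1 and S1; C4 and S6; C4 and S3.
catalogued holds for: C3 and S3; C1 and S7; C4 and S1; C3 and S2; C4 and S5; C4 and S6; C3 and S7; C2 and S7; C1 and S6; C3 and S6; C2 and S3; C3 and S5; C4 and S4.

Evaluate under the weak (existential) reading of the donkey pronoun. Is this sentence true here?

False

"it" takes "a stamp" as antecedent — a donkey pronoun bound across the clause boundary.
Weak reading: every collector c with some acquired-stamp has at least one acquired-stamp s such that catalogued(c,s).
Per collector: C1:✓  C2:✗  C3:✓  C4:✓
C2 has no witness among its acquired-stamps.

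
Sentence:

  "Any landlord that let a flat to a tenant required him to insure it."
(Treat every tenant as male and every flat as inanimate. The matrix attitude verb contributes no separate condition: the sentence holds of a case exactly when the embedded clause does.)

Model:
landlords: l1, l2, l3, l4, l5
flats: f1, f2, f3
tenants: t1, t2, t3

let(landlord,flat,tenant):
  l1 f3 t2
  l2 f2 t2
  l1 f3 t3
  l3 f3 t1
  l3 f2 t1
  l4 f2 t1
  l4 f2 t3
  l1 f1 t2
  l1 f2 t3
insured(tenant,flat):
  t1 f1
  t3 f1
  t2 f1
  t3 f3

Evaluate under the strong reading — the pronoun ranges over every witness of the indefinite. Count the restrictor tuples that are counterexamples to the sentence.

7

"him" takes "a tenant" as antecedent and "it" takes "a flat"; both are donkey pronouns co-varying with the restrictor.
Strong reading: for every (l,f,t) with let(l,f,t), insured(t,f).
Restrictor triples: (l1,f1,t2)→insured(t2,f1) ✓  (l1,f2,t3)→insured(t3,f2) ✗  (l1,f3,t2)→insured(t2,f3) ✗  (l1,f3,t3)→insured(t3,f3) ✓  (l2,f2,t2)→insured(t2,f2) ✗  (l3,f2,t1)→insured(t1,f2) ✗  (l3,f3,t1)→insured(t1,f3) ✗  (l4,f2,t1)→insured(t1,f2) ✗  (l4,f2,t3)→insured(t3,f2) ✗
Counterexamples (restrictor triples failing the scope): 7.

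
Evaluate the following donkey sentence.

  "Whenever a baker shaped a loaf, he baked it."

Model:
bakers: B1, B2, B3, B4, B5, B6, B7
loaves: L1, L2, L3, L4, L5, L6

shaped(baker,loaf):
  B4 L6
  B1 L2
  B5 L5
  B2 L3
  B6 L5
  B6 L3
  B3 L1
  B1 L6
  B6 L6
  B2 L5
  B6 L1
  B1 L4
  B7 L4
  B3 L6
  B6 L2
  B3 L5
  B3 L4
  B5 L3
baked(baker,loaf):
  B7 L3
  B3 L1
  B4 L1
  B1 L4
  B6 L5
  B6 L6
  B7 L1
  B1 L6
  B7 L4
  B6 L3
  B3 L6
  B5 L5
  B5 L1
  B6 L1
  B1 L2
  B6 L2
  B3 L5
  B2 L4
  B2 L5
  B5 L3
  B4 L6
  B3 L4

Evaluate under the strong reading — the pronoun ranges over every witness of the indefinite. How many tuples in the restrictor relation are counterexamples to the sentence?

1

"it" takes "a loaf" as antecedent — a donkey pronoun bound across the clause boundary.
Strong reading: for every (b,l) with shaped(b,l), baked(b,l).
Restrictor pairs: (B1,L2) ✓  (B1,L4) ✓  (B1,L6) ✓  (B2,L3) ✗  (B2,L5) ✓  (B3,L1) ✓  (B3,L4) ✓  (B3,L5) ✓  (B3,L6) ✓  (B4,L6) ✓  (B5,L3) ✓  (B5,L5) ✓  (B6,L1) ✓  (B6,L2) ✓  (B6,L3) ✓  (B6,L5) ✓  (B6,L6) ✓  (B7,L4) ✓
Counterexamples (restrictor pairs failing the scope): 1.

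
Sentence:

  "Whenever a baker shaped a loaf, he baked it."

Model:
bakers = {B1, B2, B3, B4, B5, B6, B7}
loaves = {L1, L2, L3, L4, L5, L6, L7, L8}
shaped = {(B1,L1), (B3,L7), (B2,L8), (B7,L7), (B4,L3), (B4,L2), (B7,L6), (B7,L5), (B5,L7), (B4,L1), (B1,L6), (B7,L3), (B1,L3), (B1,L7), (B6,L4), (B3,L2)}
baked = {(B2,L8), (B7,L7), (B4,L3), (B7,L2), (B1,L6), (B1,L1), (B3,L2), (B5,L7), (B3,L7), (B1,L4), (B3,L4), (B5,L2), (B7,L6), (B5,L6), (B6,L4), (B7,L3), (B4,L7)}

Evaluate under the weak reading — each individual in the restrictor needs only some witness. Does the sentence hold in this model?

"it" takes "a loaf" as antecedent — a donkey pronoun bound across the clause boundary.
Weak reading: every baker b with some shaped-loaf has at least one shaped-loaf l such that baked(b,l).
Per baker: B1:✓  B2:✓  B3:✓  B4:✓  B5:✓  B6:✓  B7:✓
Every baker in the restrictor has a witness.

True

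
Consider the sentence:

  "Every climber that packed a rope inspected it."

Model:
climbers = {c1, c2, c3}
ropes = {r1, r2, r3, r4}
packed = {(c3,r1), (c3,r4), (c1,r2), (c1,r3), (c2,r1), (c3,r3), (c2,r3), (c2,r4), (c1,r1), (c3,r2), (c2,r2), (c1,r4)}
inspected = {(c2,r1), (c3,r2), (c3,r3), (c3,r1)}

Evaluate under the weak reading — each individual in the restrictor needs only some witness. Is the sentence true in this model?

False

"it" takes "a rope" as antecedent — a donkey pronoun bound across the clause boundary.
Weak reading: every climber c with some packed-rope has at least one packed-rope r such that inspected(c,r).
Per climber: c1:✗  c2:✓  c3:✓
c1 has no witness among its packed-ropes.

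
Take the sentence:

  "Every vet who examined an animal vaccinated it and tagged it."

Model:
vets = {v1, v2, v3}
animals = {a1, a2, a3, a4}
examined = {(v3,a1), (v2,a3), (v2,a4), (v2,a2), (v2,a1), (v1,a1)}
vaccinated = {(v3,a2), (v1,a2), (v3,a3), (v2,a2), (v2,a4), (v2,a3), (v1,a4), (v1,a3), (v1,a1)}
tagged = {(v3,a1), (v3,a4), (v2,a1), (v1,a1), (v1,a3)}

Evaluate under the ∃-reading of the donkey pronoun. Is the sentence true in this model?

"it" takes "an animal" as antecedent — a donkey pronoun bound across the clause boundary.
Weak reading: every vet v with some examined-animal has at least one examined-animal a such that vaccinated(v,a) ∧ tagged(v,a).
Per vet: v1:✓  v2:✗  v3:✗
v2 has no witness among its examined-animals.

False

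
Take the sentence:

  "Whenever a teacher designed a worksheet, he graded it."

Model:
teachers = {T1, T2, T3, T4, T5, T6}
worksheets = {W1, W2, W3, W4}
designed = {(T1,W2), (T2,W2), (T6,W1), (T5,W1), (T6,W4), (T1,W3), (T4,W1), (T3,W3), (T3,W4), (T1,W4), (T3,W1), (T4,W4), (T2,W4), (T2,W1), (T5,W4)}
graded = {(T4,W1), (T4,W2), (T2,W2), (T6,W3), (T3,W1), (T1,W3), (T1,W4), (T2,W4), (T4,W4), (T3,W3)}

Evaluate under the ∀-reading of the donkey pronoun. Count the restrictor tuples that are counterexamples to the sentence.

7

"it" takes "a worksheet" as antecedent — a donkey pronoun bound across the clause boundary.
Strong reading: for every (t,w) with designed(t,w), graded(t,w).
Restrictor pairs: (T1,W2) ✗  (T1,W3) ✓  (T1,W4) ✓  (T2,W1) ✗  (T2,W2) ✓  (T2,W4) ✓  (T3,W1) ✓  (T3,W3) ✓  (T3,W4) ✗  (T4,W1) ✓  (T4,W4) ✓  (T5,W1) ✗  (T5,W4) ✗  (T6,W1) ✗  (T6,W4) ✗
Counterexamples (restrictor pairs failing the scope): 7.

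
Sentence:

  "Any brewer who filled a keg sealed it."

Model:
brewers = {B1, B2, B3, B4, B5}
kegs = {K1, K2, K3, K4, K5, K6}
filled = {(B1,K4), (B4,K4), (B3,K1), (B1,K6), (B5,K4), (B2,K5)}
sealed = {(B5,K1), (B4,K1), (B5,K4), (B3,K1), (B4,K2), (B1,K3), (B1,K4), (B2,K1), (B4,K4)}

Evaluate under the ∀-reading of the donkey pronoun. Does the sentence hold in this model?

"it" takes "a keg" as antecedent — a donkey pronoun bound across the clause boundary.
Strong reading: for every (b,k) with filled(b,k), sealed(b,k).
Restrictor pairs: (B1,K4) ✓  (B1,K6) ✗  (B2,K5) ✗  (B3,K1) ✓  (B4,K4) ✓  (B5,K4) ✓
Counterexample: (B1,K6) is in filled but fails the scope.

False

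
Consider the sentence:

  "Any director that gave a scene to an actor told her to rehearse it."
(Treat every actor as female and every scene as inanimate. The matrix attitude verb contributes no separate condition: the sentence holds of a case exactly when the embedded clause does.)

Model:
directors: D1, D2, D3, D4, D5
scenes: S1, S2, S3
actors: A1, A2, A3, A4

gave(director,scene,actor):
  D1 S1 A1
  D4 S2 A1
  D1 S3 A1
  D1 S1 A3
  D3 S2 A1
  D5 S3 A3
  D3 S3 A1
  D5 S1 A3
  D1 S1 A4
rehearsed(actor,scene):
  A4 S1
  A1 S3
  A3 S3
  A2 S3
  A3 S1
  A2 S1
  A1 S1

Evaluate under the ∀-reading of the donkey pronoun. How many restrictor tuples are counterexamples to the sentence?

"her" takes "an actor" as antecedent and "it" takes "a scene"; both are donkey pronouns co-varying with the restrictor.
Strong reading: for every (d,s,a) with gave(d,s,a), rehearsed(a,s).
Restrictor triples: (D1,S1,A1)→rehearsed(A1,S1) ✓  (D1,S1,A3)→rehearsed(A3,S1) ✓  (D1,S1,A4)→rehearsed(A4,S1) ✓  (D1,S3,A1)→rehearsed(A1,S3) ✓  (D3,S2,A1)→rehearsed(A1,S2) ✗  (D3,S3,A1)→rehearsed(A1,S3) ✓  (D4,S2,A1)→rehearsed(A1,S2) ✗  (D5,S1,A3)→rehearsed(A3,S1) ✓  (D5,S3,A3)→rehearsed(A3,S3) ✓
Counterexamples (restrictor triples failing the scope): 2.

2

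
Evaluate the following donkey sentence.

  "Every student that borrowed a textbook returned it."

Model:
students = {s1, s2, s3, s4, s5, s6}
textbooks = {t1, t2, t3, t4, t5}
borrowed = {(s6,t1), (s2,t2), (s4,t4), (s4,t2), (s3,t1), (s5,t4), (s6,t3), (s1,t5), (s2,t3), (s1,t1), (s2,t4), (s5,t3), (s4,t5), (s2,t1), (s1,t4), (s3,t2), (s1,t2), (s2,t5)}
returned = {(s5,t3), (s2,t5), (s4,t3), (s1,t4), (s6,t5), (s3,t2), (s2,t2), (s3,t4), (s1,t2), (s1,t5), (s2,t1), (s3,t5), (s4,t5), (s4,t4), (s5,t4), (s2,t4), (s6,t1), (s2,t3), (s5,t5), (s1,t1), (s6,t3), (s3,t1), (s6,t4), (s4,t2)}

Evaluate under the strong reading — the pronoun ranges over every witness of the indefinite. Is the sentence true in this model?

True

"it" takes "a textbook" as antecedent — a donkey pronoun bound across the clause boundary.
Strong reading: for every (s,t) with borrowed(s,t), returned(s,t).
Restrictor pairs: (s1,t1) ✓  (s1,t2) ✓  (s1,t4) ✓  (s1,t5) ✓  (s2,t1) ✓  (s2,t2) ✓  (s2,t3) ✓  (s2,t4) ✓  (s2,t5) ✓  (s3,t1) ✓  (s3,t2) ✓  (s4,t2) ✓  (s4,t4) ✓  (s4,t5) ✓  (s5,t3) ✓  (s5,t4) ✓  (s6,t1) ✓  (s6,t3) ✓
Every restrictor pair satisfies the scope.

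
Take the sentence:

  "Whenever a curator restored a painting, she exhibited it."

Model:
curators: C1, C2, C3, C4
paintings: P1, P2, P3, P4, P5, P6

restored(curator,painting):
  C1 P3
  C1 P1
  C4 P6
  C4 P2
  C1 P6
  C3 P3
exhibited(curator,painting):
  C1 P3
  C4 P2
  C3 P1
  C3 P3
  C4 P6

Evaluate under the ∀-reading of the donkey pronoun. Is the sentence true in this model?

"it" takes "a painting" as antecedent — a donkey pronoun bound across the clause boundary.
Strong reading: for every (c,p) with restored(c,p), exhibited(c,p).
Restrictor pairs: (C1,P1) ✗  (C1,P3) ✓  (C1,P6) ✗  (C3,P3) ✓  (C4,P2) ✓  (C4,P6) ✓
Counterexample: (C1,P1) is in restored but fails the scope.

False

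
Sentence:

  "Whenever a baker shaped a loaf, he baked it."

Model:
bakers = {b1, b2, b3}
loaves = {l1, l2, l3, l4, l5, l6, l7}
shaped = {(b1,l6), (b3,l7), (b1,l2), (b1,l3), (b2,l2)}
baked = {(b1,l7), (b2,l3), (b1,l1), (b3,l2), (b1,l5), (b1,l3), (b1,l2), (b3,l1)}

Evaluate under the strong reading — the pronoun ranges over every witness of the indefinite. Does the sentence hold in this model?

False

"it" takes "a loaf" as antecedent — a donkey pronoun bound across the clause boundary.
Strong reading: for every (b,l) with shaped(b,l), baked(b,l).
Restrictor pairs: (b1,l2) ✓  (b1,l3) ✓  (b1,l6) ✗  (b2,l2) ✗  (b3,l7) ✗
Counterexample: (b1,l6) is in shaped but fails the scope.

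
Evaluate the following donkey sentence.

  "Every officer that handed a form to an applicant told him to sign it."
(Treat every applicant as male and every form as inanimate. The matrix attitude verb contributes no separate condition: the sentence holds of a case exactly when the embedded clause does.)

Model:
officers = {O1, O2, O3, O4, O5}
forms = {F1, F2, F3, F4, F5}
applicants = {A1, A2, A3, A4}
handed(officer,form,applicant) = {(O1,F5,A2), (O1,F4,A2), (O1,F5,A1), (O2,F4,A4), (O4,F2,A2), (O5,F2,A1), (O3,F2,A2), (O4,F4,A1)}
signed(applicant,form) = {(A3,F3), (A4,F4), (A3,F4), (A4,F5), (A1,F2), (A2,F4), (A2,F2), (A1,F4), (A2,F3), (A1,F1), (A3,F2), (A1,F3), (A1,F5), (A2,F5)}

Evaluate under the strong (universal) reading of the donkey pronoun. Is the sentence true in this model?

True

"him" takes "an applicant" as antecedent and "it" takes "a form"; both are donkey pronouns co-varying with the restrictor.
Strong reading: for every (o,f,a) with handed(o,f,a), signed(a,f).
Restrictor triples: (O1,F4,A2)→signed(A2,F4) ✓  (O1,F5,A1)→signed(A1,F5) ✓  (O1,F5,A2)→signed(A2,F5) ✓  (O2,F4,A4)→signed(A4,F4) ✓  (O3,F2,A2)→signed(A2,F2) ✓  (O4,F2,A2)→signed(A2,F2) ✓  (O4,F4,A1)→signed(A1,F4) ✓  (O5,F2,A1)→signed(A1,F2) ✓
Every restrictor triple satisfies the scope.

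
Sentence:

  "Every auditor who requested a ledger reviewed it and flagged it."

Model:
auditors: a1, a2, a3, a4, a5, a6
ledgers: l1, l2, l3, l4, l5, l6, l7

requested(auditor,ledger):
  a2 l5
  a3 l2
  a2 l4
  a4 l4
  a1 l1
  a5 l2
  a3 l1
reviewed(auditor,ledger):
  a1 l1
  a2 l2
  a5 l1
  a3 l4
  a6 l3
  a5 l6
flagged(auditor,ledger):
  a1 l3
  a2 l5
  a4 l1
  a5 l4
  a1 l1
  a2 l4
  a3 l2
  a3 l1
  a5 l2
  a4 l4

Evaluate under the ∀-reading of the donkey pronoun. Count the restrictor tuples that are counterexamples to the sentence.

6

"it" takes "a ledger" as antecedent — a donkey pronoun bound across the clause boundary.
Strong reading: for every (a,l) with requested(a,l), reviewed(a,l) ∧ flagged(a,l).
Restrictor pairs: (a1,l1) ✓  (a2,l4) ✗  (a2,l5) ✗  (a3,l1) ✗  (a3,l2) ✗  (a4,l4) ✗  (a5,l2) ✗
Counterexamples (restrictor pairs failing the scope): 6.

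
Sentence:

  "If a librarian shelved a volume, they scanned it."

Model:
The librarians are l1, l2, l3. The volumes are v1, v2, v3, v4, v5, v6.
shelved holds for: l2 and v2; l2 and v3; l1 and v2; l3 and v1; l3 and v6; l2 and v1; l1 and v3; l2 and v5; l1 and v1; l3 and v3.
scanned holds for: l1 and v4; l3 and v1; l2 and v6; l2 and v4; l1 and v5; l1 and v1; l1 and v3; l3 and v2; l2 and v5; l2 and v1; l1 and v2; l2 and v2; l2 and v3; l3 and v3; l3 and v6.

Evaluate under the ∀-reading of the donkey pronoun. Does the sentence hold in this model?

"it" takes "a volume" as antecedent — a donkey pronoun bound across the clause boundary.
Strong reading: for every (l,v) with shelved(l,v), scanned(l,v).
Restrictor pairs: (l1,v1) ✓  (l1,v2) ✓  (l1,v3) ✓  (l2,v1) ✓  (l2,v2) ✓  (l2,v3) ✓  (l2,v5) ✓  (l3,v1) ✓  (l3,v3) ✓  (l3,v6) ✓
Every restrictor pair satisfies the scope.

True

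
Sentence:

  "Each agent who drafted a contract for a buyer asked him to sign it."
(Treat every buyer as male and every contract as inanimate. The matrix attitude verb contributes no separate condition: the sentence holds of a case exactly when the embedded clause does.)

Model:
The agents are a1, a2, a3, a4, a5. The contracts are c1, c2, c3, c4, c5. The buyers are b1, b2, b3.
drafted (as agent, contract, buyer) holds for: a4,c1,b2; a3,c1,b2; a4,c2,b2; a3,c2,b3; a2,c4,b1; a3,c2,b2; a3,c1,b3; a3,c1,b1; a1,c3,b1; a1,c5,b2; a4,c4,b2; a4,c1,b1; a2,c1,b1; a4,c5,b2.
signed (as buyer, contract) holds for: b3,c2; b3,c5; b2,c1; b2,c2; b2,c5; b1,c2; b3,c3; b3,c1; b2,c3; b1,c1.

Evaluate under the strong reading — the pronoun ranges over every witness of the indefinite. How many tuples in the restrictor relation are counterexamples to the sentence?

"him" takes "a buyer" as antecedent and "it" takes "a contract"; both are donkey pronouns co-varying with the restrictor.
Strong reading: for every (a,c,b) with drafted(a,c,b), signed(b,c).
Restrictor triples: (a1,c3,b1)→signed(b1,c3) ✗  (a1,c5,b2)→signed(b2,c5) ✓  (a2,c1,b1)→signed(b1,c1) ✓  (a2,c4,b1)→signed(b1,c4) ✗  (a3,c1,b1)→signed(b1,c1) ✓  (a3,c1,b2)→signed(b2,c1) ✓  (a3,c1,b3)→signed(b3,c1) ✓  (a3,c2,b2)→signed(b2,c2) ✓  (a3,c2,b3)→signed(b3,c2) ✓  (a4,c1,b1)→signed(b1,c1) ✓  (a4,c1,b2)→signed(b2,c1) ✓  (a4,c2,b2)→signed(b2,c2) ✓  (a4,c4,b2)→signed(b2,c4) ✗  (a4,c5,b2)→signed(b2,c5) ✓
Counterexamples (restrictor triples failing the scope): 3.

3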